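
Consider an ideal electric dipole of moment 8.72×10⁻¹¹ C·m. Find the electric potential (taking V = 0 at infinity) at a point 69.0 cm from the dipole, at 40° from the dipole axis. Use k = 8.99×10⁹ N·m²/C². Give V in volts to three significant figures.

V ≈ 1.26 V

The dipole potential is V = kp cosθ / r².
V = (8.99×10⁹)(8.72×10⁻¹¹)·cos40° / (0.690)² = 1.261 V.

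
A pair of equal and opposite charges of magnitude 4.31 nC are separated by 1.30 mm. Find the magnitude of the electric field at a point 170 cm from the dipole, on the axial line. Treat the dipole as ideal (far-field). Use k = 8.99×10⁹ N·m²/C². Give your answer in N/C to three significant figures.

Dipole moment p = qd = (4.31×10⁻⁹ C)(0.00130 m) = 5.603×10⁻¹² C·m.
On the dipole axis E = 2kp/r³.
E = 2·(8.99×10⁹)(5.603×10⁻¹²) / (1.70)³ = 0.02051 N/C.

E ≈ 0.0205 N/C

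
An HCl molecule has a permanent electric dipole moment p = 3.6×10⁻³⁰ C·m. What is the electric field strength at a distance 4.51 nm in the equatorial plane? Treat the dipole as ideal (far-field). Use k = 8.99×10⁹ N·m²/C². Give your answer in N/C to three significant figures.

On the perpendicular bisector E = kp/r³ (half the axial value at the same distance).
E = (8.99×10⁹)(3.60×10⁻³⁰) / (4.51×10⁻⁹)³ = 3.528×10⁵ N/C.

E ≈ 3.53×10⁵ N/C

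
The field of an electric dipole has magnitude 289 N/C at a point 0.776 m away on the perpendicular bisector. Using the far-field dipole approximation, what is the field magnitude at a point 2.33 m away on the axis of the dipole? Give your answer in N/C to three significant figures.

Dipole fields scale as 1/r³ in the far field.
The axial field is twice the equatorial field at the same r, so the geometry factor is 2/1.
E₂ = E₁ · (2/1) · (r₁/r₂)³ = 289 · 2 · (0.776/2.33)³.
(r₁/r₂)³ = (0.333)³ = 0.03694.
E₂ ≈ 21.35 N/C.

E ≈ 21.4 N/C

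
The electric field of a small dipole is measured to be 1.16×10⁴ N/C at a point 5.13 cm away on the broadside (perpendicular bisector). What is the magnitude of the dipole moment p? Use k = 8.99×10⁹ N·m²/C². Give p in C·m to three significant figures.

p ≈ 1.74×10⁻¹⁰ C·m

In the equatorial plane E = kp/r³, so p = Er³/(k).
p = (1.16×10⁴)·(0.0513)³ / (8.99×10⁹) = 1.742×10⁻¹⁰ C·m.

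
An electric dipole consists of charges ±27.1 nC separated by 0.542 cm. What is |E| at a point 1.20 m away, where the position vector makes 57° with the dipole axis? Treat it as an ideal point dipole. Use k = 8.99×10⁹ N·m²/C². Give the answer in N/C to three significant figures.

Dipole moment p = qd = (2.71×10⁻⁸ C)(0.00542 m) = 1.469×10⁻¹⁰ C·m.
At angle θ the dipole field magnitude is E = (kp/r³)·√(1 + 3cos²θ).
kp/r³ = (8.99×10⁹)(1.469×10⁻¹⁰) / (1.20)³ = 0.7643 N/C.
√(1 + 3cos²57°) = √(1 + 3·0.2966) = √1.8899 ≈ 1.3747.
E ≈ 0.7643 × 1.375 = 1.051 N/C.

E ≈ 1.05 N/C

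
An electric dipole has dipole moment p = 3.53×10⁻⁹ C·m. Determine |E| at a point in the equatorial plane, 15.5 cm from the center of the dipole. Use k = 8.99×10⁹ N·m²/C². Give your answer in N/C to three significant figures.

E ≈ 8520 N/C

On the perpendicular bisector E = kp/r³ (half the axial value at the same distance).
E = (8.99×10⁹)(3.53×10⁻⁹) / (0.155)³ = 8522 N/C.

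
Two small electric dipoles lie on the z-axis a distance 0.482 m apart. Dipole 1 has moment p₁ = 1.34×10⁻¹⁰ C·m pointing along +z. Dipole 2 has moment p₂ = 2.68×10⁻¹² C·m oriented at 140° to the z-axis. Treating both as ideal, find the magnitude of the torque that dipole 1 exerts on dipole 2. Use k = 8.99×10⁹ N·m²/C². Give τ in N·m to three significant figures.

The second dipole sits on the axis of the first, so the field there is axial: E₁ = 2kp₁/r³ along +z.
E₁ = 2(8.99×10⁹)(1.34×10⁻¹⁰)/(0.482)³ = 21.52 N/C.
Torque on the second dipole: τ = p₂ E₁ sinθ.
τ = (2.68×10⁻¹²)(21.52)·sin140° = 3.706×10⁻¹¹ N·m.

τ ≈ 3.71×10⁻¹¹ N·m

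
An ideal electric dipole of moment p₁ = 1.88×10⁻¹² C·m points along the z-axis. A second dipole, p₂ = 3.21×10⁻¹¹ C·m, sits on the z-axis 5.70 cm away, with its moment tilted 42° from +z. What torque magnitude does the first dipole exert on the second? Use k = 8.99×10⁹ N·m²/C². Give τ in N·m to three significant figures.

τ ≈ 3.92×10⁻⁹ N·m

The second dipole sits on the axis of the first, so the field there is axial: E₁ = 2kp₁/r³ along +z.
E₁ = 2(8.99×10⁹)(1.88×10⁻¹²)/(0.0570)³ = 182.5 N/C.
Torque on the second dipole: τ = p₂ E₁ sinθ.
τ = (3.21×10⁻¹¹)(182.5)·sin42° = 3.920×10⁻⁹ N·m.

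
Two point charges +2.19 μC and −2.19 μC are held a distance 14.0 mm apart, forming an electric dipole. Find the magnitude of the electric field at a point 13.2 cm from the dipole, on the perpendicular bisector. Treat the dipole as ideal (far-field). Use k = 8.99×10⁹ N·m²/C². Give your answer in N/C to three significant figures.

E ≈ 1.20×10⁵ N/C

Dipole moment p = qd = (2.19×10⁻⁶ C)(0.0140 m) = 3.066×10⁻⁸ C·m.
On the perpendicular bisector E = kp/r³ (half the axial value at the same distance).
E = (8.99×10⁹)(3.066×10⁻⁸) / (0.132)³ = 1.198×10⁵ N/C.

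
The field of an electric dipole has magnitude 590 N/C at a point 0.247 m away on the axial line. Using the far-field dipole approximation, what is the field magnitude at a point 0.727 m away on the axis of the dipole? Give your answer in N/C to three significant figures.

E ≈ 23.1 N/C

Dipole fields scale as 1/r³ in the far field; the geometry is the same at both points.
E₂ = E₁ · (r₁/r₂)³ = 590 · (0.247/0.727)³.
(r₁/r₂)³ = (0.3398)³ = 0.03922.
E₂ ≈ 23.14 N/C.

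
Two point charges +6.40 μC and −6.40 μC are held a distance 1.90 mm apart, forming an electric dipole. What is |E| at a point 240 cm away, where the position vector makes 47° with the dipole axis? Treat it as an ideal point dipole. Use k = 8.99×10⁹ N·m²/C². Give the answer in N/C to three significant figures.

Dipole moment p = qd = (6.40×10⁻⁶ C)(0.00190 m) = 1.216×10⁻⁸ C·m.
At angle θ the dipole field magnitude is E = (kp/r³)·√(1 + 3cos²θ).
kp/r³ = (8.99×10⁹)(1.216×10⁻⁸) / (2.40)³ = 7.908 N/C.
√(1 + 3cos²47°) = √(1 + 3·0.4651) = √2.3954 ≈ 1.5477.
E ≈ 7.908 × 1.548 = 12.24 N/C.

E ≈ 12.2 N/C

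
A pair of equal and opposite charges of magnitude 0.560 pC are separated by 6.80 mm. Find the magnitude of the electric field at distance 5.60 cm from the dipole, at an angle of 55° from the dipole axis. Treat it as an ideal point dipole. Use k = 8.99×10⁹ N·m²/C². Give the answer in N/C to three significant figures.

E ≈ 0.275 N/C

Dipole moment p = qd = (5.60×10⁻¹³ C)(0.00680 m) = 3.808×10⁻¹⁵ C·m.
At angle θ the dipole field magnitude is E = (kp/r³)·√(1 + 3cos²θ).
kp/r³ = (8.99×10⁹)(3.808×10⁻¹⁵) / (0.0560)³ = 0.1949 N/C.
√(1 + 3cos²55°) = √(1 + 3·0.3290) = √1.9870 ≈ 1.4096.
E ≈ 0.1949 × 1.410 = 0.2748 N/C.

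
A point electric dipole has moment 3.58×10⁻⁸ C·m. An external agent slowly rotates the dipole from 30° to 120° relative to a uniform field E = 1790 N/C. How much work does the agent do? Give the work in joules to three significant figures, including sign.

W ≈ 8.75×10⁻⁵ J

W_ext = ΔU = U(θ₂) − U(θ₁) = −pE cosθ₂ − (−pE cosθ₁) = pE(cosθ₁ − cosθ₂).
W = (3.58×10⁻⁸)(1790)·(cos30° − cos120°) = (6.408×10⁻⁵)·(+1.3660) = 8.754×10⁻⁵ J.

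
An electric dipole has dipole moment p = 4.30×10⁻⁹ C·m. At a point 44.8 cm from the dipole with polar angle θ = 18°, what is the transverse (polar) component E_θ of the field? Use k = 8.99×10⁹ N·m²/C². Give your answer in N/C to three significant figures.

E_θ ≈ 133 N/C

For a dipole, E_θ = (kp sinθ)/r³.
kp/r³ = (8.99×10⁹)(4.30×10⁻⁹)/(0.448)³ = 429.9 N/C.
E_θ = 429.9·sin18° = 132.9 N/C.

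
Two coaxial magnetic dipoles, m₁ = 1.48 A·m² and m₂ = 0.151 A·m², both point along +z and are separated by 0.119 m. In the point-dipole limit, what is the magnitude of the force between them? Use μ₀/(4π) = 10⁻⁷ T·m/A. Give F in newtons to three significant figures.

F ≈ 6.69×10⁻⁴ N

On-axis B of dipole 1: B = (μ₀/4π)·2m₁/r³. Force on dipole 2: F = m₂·dB/dr.
dB/dr = −(μ₀/4π)·6m₁/r⁴, so |F| = (μ₀/4π)·6m₁m₂/r⁴.
F = 6(10⁻⁷)(1.48)(0.151)/(0.119)⁴ = 6.687×10⁻⁴ N.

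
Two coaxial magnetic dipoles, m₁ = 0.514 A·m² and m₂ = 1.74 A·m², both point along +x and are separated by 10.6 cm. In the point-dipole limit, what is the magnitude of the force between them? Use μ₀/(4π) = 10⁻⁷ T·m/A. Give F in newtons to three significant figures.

On-axis B of dipole 1: B = (μ₀/4π)·2m₁/r³. Force on dipole 2: F = m₂·dB/dr.
dB/dr = −(μ₀/4π)·6m₁/r⁴, so |F| = (μ₀/4π)·6m₁m₂/r⁴.
F = 6(10⁻⁷)(0.514)(1.74)/(0.106)⁴ = 0.004251 N.

F ≈ 0.00425 N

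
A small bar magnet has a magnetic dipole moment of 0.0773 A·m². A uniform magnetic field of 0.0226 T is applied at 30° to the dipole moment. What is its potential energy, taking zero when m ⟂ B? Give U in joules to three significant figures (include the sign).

U ≈ -0.00151 J

U = −m·B = −mB cosθ.
U = −(0.0773)(0.0226)·cos30° = -0.001513 J.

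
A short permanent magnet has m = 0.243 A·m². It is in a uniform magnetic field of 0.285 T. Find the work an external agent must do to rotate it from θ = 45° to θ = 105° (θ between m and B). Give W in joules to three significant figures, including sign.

W_ext = ΔU = −mB cosθ₂ + mB cosθ₁ = mB(cosθ₁ − cosθ₂).
W = (0.243)(0.285)·(cos45° − cos105°) = (0.06926)·(+0.9659) = 0.06690 J.

W ≈ 0.0669 J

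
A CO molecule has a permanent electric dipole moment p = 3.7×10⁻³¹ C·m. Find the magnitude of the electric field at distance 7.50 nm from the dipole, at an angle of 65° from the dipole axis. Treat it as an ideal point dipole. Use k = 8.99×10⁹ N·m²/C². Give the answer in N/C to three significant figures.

E ≈ 9770 N/C

At angle θ the dipole field magnitude is E = (kp/r³)·√(1 + 3cos²θ).
kp/r³ = (8.99×10⁹)(3.70×10⁻³¹) / (7.50×10⁻⁹)³ = 7885 N/C.
√(1 + 3cos²65°) = √(1 + 3·0.1786) = √1.5358 ≈ 1.2393.
E ≈ 7885 × 1.239 = 9771 N/C.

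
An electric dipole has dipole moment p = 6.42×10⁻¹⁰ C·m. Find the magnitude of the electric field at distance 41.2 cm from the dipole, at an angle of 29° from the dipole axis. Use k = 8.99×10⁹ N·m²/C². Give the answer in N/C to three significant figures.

E ≈ 150 N/C

At angle θ the dipole field magnitude is E = (kp/r³)·√(1 + 3cos²θ).
kp/r³ = (8.99×10⁹)(6.42×10⁻¹⁰) / (0.412)³ = 82.53 N/C.
√(1 + 3cos²29°) = √(1 + 3·0.7650) = √3.2949 ≈ 1.8152.
E ≈ 82.53 × 1.815 = 149.8 N/C.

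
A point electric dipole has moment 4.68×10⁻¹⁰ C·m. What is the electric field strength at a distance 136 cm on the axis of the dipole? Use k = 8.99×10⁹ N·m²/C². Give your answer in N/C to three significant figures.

On the dipole axis E = 2kp/r³.
E = 2·(8.99×10⁹)(4.68×10⁻¹⁰) / (1.36)³ = 3.345 N/C.

E ≈ 3.35 N/C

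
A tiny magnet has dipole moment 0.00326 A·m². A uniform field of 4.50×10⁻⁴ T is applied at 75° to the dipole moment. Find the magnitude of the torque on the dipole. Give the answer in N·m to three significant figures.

Torque on a magnetic dipole: τ = mB sinθ.
τ = (0.00326)(4.50×10⁻⁴)·sin75° = 1.417×10⁻⁶ N·m.

τ ≈ 1.42×10⁻⁶ N·m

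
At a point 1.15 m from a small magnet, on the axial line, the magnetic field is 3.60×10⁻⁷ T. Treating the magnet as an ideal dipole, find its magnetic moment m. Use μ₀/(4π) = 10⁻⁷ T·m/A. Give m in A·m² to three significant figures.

m ≈ 2.74 A·m²

On axis B = (μ₀/4π)·2m/r³, so m = Br³·4π/(μ₀·2).
m = (3.60×10⁻⁷)·(1.15)³ / (2·10⁻⁷) = 2.738 A·m².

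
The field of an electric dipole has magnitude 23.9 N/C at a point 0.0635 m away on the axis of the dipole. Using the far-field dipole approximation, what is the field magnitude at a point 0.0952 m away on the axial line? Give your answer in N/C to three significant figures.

Dipole fields scale as 1/r³ in the far field; the geometry is the same at both points.
E₂ = E₁ · (r₁/r₂)³ = 23.9 · (0.0635/0.0952)³.
(r₁/r₂)³ = (0.667)³ = 0.2968.
E₂ ≈ 7.093 N/C.

E ≈ 7.09 N/C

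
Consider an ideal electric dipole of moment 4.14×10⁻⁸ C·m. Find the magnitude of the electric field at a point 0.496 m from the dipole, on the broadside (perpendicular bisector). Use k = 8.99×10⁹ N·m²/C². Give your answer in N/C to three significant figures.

On the perpendicular bisector E = kp/r³ (half the axial value at the same distance).
E = (8.99×10⁹)(4.14×10⁻⁸) / (0.496)³ = 3050 N/C.

E ≈ 3050 N/C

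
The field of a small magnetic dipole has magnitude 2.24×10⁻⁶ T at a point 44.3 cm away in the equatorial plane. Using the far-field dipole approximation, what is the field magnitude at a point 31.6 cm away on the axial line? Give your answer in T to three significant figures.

B ≈ 1.23×10⁻⁵ T

Dipole fields scale as 1/r³ in the far field.
The axial field is twice the equatorial field at the same r, so the geometry factor is 2/1.
B₂ = B₁ · (2/1) · (r₁/r₂)³ = 2.24×10⁻⁶ · 2 · (44.3/31.6)³.
(r₁/r₂)³ = (1.402)³ = 2.755.
B₂ ≈ 1.234×10⁻⁵ T.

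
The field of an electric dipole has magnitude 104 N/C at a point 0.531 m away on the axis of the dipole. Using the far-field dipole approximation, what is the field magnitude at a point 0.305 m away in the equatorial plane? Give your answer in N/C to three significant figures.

Dipole fields scale as 1/r³ in the far field.
The axial field is twice the equatorial field at the same r, so the geometry factor is 1/2.
E₂ = E₁ · (1/2) · (r₁/r₂)³ = 104 · 0.5 · (0.531/0.305)³.
(r₁/r₂)³ = (1.741)³ = 5.277.
E₂ ≈ 274.4 N/C.

E ≈ 274 N/C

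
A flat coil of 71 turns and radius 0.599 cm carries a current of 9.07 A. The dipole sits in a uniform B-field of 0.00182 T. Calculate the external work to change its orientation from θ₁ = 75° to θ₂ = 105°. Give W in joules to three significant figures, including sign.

W ≈ 6.84×10⁻⁵ J

m = NIA = NIπa² = 71·(9.07)·π·(0.00599)² = 0.07259 A·m².
W_ext = ΔU = −mB cosθ₂ + mB cosθ₁ = mB(cosθ₁ − cosθ₂).
W = (0.07259)(0.00182)·(cos75° − cos105°) = (1.321×10⁻⁴)·(+0.5176) = 6.839×10⁻⁵ J.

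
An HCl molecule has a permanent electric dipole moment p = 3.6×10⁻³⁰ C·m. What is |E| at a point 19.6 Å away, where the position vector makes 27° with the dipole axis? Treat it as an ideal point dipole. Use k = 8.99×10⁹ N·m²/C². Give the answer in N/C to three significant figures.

E ≈ 7.90×10⁶ N/C

At angle θ the dipole field magnitude is E = (kp/r³)·√(1 + 3cos²θ).
kp/r³ = (8.99×10⁹)(3.60×10⁻³⁰) / (1.96×10⁻⁹)³ = 4.298×10⁶ N/C.
√(1 + 3cos²27°) = √(1 + 3·0.7939) = √3.3817 ≈ 1.8389.
E ≈ 4.298×10⁶ × 1.839 = 7.904×10⁶ N/C.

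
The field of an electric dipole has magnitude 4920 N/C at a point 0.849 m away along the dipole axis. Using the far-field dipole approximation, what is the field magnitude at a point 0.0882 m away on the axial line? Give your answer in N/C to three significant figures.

E ≈ 4.39×10⁶ N/C

Dipole fields scale as 1/r³ in the far field; the geometry is the same at both points.
E₂ = E₁ · (r₁/r₂)³ = 4920 · (0.849/0.0882)³.
(r₁/r₂)³ = (9.626)³ = 891.9.
E₂ ≈ 4.388×10⁶ N/C.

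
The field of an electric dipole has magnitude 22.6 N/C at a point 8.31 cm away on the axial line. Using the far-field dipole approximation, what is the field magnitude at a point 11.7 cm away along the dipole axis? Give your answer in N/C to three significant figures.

Dipole fields scale as 1/r³ in the far field; the geometry is the same at both points.
E₂ = E₁ · (r₁/r₂)³ = 22.6 · (8.31/11.7)³.
(r₁/r₂)³ = (0.7103)³ = 0.3583.
E₂ ≈ 8.098 N/C.

E ≈ 8.10 N/C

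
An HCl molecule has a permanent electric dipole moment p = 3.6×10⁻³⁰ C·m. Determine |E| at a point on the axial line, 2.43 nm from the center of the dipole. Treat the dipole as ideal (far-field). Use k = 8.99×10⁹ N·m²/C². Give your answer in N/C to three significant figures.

On the dipole axis E = 2kp/r³.
E = 2·(8.99×10⁹)(3.60×10⁻³⁰) / (2.43×10⁻⁹)³ = 4.511×10⁶ N/C.

E ≈ 4.51×10⁶ N/C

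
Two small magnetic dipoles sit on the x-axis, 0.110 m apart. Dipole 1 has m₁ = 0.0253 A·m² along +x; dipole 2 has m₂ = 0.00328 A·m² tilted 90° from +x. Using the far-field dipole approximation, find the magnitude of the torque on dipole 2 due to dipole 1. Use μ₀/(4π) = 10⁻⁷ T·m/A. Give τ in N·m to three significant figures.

Dipole B is on the axis of dipole A, so B₁ there is axial: B₁ = (μ₀/4π)·2m₁/r³ along +x.
B₁ = 2(10⁻⁷)(0.0253)/(0.110)³ = 3.802×10⁻⁶ T.
τ = m₂ B₁ sinθ.
τ = (0.00328)(3.802×10⁻⁶)·sin90° = 1.247×10⁻⁸ N·m.

τ ≈ 1.25×10⁻⁸ N·m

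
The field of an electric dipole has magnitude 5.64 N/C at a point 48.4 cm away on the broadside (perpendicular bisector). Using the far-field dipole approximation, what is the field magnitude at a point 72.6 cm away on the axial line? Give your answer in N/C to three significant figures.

E ≈ 3.34 N/C

Dipole fields scale as 1/r³ in the far field.
The axial field is twice the equatorial field at the same r, so the geometry factor is 2/1.
E₂ = E₁ · (2/1) · (r₁/r₂)³ = 5.64 · 2 · (48.4/72.6)³.
(r₁/r₂)³ = (0.6667)³ = 0.2963.
E₂ ≈ 3.342 N/C.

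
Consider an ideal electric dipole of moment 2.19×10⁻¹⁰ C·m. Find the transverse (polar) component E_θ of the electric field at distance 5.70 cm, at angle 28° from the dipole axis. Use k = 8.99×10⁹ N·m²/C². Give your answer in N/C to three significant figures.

E_θ ≈ 4990 N/C

For a dipole, E_θ = (kp sinθ)/r³.
kp/r³ = (8.99×10⁹)(2.19×10⁻¹⁰)/(0.0570)³ = 1.063×10⁴ N/C.
E_θ = 1.063×10⁴·sin28° = 4991 N/C.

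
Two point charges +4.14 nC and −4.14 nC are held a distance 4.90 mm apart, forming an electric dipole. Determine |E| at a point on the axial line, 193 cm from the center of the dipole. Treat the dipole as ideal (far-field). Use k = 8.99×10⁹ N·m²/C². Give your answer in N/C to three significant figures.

Dipole moment p = qd = (4.14×10⁻⁹ C)(0.00490 m) = 2.029×10⁻¹¹ C·m.
On the dipole axis E = 2kp/r³.
E = 2·(8.99×10⁹)(2.029×10⁻¹¹) / (1.93)³ = 0.05075 N/C.

E ≈ 0.0507 N/C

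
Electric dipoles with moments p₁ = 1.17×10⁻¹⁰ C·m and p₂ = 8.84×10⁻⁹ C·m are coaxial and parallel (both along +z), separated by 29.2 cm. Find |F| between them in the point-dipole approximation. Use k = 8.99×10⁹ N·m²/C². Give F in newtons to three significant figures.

F ≈ 7.67×10⁻⁶ N

On-axis field of dipole 1 at distance r: E = 2kp₁/r³. Force on dipole 2 is F = p₂·dE/dr (gradient along axis).
dE/dr = −6kp₁/r⁴, so |F| = 6kp₁p₂/r⁴ (attractive for aligned moments).
F = 6(8.99×10⁹)(1.17×10⁻¹⁰)(8.84×10⁻⁹)/(0.292)⁴ = 7.674×10⁻⁶ N.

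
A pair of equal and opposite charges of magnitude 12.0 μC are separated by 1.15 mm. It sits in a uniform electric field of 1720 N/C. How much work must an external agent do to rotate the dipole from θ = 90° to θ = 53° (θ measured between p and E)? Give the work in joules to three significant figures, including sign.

Dipole moment p = qd = (1.20×10⁻⁵ C)(0.00115 m) = 1.38×10⁻⁸ C·m.
W_ext = ΔU = U(θ₂) − U(θ₁) = −pE cosθ₂ − (−pE cosθ₁) = pE(cosθ₁ − cosθ₂).
W = (1.38×10⁻⁸)(1720)·(cos90° − cos53°) = (2.374×10⁻⁵)·(-0.6018) = -1.428×10⁻⁵ J.

W ≈ -1.43×10⁻⁵ J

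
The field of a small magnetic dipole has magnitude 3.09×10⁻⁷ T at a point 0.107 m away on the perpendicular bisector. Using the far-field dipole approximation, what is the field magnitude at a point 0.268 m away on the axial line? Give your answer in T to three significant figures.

B ≈ 3.93×10⁻⁸ T

Dipole fields scale as 1/r³ in the far field.
The axial field is twice the equatorial field at the same r, so the geometry factor is 2/1.
B₂ = B₁ · (2/1) · (r₁/r₂)³ = 3.09×10⁻⁷ · 2 · (0.107/0.268)³.
(r₁/r₂)³ = (0.3993)³ = 0.06364.
B₂ ≈ 3.933×10⁻⁸ T.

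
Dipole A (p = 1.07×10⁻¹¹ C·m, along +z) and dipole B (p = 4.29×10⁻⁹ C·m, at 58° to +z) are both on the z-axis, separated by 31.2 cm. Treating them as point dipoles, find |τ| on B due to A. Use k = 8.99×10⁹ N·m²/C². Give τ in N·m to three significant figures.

The second dipole sits on the axis of the first, so the field there is axial: E₁ = 2kp₁/r³ along +z.
E₁ = 2(8.99×10⁹)(1.07×10⁻¹¹)/(0.312)³ = 6.334 N/C.
Torque on the second dipole: τ = p₂ E₁ sinθ.
τ = (4.29×10⁻⁹)(6.334)·sin58° = 2.305×10⁻⁸ N·m.

τ ≈ 2.30×10⁻⁸ N·m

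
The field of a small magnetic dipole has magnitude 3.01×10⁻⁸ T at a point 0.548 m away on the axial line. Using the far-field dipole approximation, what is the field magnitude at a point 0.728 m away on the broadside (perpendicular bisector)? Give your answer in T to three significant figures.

Dipole fields scale as 1/r³ in the far field.
The axial field is twice the equatorial field at the same r, so the geometry factor is 1/2.
B₂ = B₁ · (1/2) · (r₁/r₂)³ = 3.01×10⁻⁸ · 0.5 · (0.548/0.728)³.
(r₁/r₂)³ = (0.7527)³ = 0.4265.
B₂ ≈ 6.419×10⁻⁹ T.

B ≈ 6.42×10⁻⁹ T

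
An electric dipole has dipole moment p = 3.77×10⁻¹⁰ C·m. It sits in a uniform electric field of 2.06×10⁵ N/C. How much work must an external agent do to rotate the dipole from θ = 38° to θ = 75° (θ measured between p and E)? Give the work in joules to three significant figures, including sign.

W_ext = ΔU = U(θ₂) − U(θ₁) = −pE cosθ₂ − (−pE cosθ₁) = pE(cosθ₁ − cosθ₂).
W = (3.77×10⁻¹⁰)(2.06×10⁵)·(cos38° − cos75°) = (7.766×10⁻⁵)·(+0.5292) = 4.110×10⁻⁵ J.

W ≈ 4.11×10⁻⁵ J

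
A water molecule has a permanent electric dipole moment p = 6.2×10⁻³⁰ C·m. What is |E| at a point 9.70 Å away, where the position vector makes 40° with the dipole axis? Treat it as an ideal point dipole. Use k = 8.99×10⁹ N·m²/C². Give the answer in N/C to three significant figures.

E ≈ 1.01×10⁸ N/C

At angle θ the dipole field magnitude is E = (kp/r³)·√(1 + 3cos²θ).
kp/r³ = (8.99×10⁹)(6.20×10⁻³⁰) / (9.70×10⁻¹⁰)³ = 6.107×10⁷ N/C.
√(1 + 3cos²40°) = √(1 + 3·0.5868) = √2.7605 ≈ 1.6615.
E ≈ 6.107×10⁷ × 1.661 = 1.015×10⁸ N/C.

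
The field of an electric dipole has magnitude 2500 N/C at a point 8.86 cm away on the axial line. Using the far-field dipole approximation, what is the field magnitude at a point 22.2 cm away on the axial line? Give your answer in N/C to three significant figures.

Dipole fields scale as 1/r³ in the far field; the geometry is the same at both points.
E₂ = E₁ · (r₁/r₂)³ = 2500 · (8.86/22.2)³.
(r₁/r₂)³ = (0.3991)³ = 0.06357.
E₂ ≈ 158.9 N/C.

E ≈ 159 N/C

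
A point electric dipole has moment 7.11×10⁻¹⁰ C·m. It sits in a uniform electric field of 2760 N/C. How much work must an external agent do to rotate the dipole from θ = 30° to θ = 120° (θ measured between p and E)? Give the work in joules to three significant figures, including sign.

W ≈ 2.68×10⁻⁶ J

W_ext = ΔU = U(θ₂) − U(θ₁) = −pE cosθ₂ − (−pE cosθ₁) = pE(cosθ₁ − cosθ₂).
W = (7.11×10⁻¹⁰)(2760)·(cos30° − cos120°) = (1.962×10⁻⁶)·(+1.3660) = 2.681×10⁻⁶ J.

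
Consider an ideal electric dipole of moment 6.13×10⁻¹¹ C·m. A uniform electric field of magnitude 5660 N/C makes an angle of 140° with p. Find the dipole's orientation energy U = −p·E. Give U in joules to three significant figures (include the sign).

U ≈ 2.66×10⁻⁷ J

U = −p·E = −pE cosθ.
U = −(6.13×10⁻¹¹)(5660)·cos140° = 2.658×10⁻⁷ J.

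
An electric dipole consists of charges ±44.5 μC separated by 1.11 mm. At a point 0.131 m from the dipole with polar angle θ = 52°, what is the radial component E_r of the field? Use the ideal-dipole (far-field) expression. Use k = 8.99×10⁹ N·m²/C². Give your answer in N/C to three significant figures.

E_r ≈ 2.43×10⁵ N/C

Dipole moment p = qd = (4.45×10⁻⁵ C)(0.00111 m) = 4.94×10⁻⁸ C·m.
For a dipole, E_r = (2kp cosθ)/r³.
kp/r³ = (8.99×10⁹)(4.94×10⁻⁸)/(0.131)³ = 1.975×10⁵ N/C.
E_r = 2·1.975×10⁵·cos52° = 2.432×10⁵ N/C.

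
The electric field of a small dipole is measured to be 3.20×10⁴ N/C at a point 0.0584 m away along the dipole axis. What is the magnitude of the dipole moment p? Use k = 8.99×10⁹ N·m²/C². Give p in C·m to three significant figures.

On axis E = 2kp/r³, so p = Er³/(2k).
p = (3.20×10⁴)·(0.0584)³ / (2·8.99×10⁹) = 3.545×10⁻¹⁰ C·m.

p ≈ 3.54×10⁻¹⁰ C·m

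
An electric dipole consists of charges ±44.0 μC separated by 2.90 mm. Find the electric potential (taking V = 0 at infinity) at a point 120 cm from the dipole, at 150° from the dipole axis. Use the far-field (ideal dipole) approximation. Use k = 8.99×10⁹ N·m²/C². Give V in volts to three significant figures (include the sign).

V ≈ -690 V

Dipole moment p = qd = (4.40×10⁻⁵ C)(0.00290 m) = 1.276×10⁻⁷ C·m.
The dipole potential is V = kp cosθ / r².
V = (8.99×10⁹)(1.276×10⁻⁷)·cos150° / (1.20)² = -689.9 V.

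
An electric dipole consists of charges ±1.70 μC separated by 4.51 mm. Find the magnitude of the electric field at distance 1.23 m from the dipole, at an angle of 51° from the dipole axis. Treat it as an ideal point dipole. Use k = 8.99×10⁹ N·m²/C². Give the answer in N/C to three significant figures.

E ≈ 54.8 N/C

Dipole moment p = qd = (1.70×10⁻⁶ C)(0.00451 m) = 7.667×10⁻⁹ C·m.
At angle θ the dipole field magnitude is E = (kp/r³)·√(1 + 3cos²θ).
kp/r³ = (8.99×10⁹)(7.667×10⁻⁹) / (1.23)³ = 37.04 N/C.
√(1 + 3cos²51°) = √(1 + 3·0.3960) = √2.1881 ≈ 1.4792.
E ≈ 37.04 × 1.479 = 54.79 N/C.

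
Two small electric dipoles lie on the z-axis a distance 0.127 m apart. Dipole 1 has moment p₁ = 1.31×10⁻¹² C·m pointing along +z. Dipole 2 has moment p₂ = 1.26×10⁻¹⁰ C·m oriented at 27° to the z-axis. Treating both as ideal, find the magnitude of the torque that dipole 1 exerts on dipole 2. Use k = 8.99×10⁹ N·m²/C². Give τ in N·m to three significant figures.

The second dipole sits on the axis of the first, so the field there is axial: E₁ = 2kp₁/r³ along +z.
E₁ = 2(8.99×10⁹)(1.31×10⁻¹²)/(0.127)³ = 11.50 N/C.
Torque on the second dipole: τ = p₂ E₁ sinθ.
τ = (1.26×10⁻¹⁰)(11.50)·sin27° = 6.578×10⁻¹⁰ N·m.

τ ≈ 6.58×10⁻¹⁰ N·m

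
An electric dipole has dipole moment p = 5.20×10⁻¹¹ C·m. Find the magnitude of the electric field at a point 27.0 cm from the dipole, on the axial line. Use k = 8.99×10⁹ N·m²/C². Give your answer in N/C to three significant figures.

On the dipole axis E = 2kp/r³.
E = 2·(8.99×10⁹)(5.20×10⁻¹¹) / (0.270)³ = 47.50 N/C.

E ≈ 47.5 N/C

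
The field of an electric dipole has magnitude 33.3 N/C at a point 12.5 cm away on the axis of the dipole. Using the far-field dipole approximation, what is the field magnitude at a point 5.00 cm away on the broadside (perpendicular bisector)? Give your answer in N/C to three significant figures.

Dipole fields scale as 1/r³ in the far field.
The axial field is twice the equatorial field at the same r, so the geometry factor is 1/2.
E₂ = E₁ · (1/2) · (r₁/r₂)³ = 33.3 · 0.5 · (12.5/5.00)³.
(r₁/r₂)³ = (2.5)³ = 15.62.
E₂ ≈ 260.2 N/C.

E ≈ 260 N/C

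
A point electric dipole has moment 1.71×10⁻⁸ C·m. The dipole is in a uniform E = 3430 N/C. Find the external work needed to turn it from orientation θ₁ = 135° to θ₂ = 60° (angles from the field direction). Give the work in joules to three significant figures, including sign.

W ≈ -7.08×10⁻⁵ J

W_ext = ΔU = U(θ₂) − U(θ₁) = −pE cosθ₂ − (−pE cosθ₁) = pE(cosθ₁ − cosθ₂).
W = (1.71×10⁻⁸)(3430)·(cos135° − cos60°) = (5.865×10⁻⁵)·(-1.2071) = -7.080×10⁻⁵ J.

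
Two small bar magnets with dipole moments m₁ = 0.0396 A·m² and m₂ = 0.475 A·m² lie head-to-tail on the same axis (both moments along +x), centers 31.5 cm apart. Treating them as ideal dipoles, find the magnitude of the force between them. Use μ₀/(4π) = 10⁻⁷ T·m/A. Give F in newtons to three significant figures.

F ≈ 1.15×10⁻⁶ N

On-axis B of dipole 1: B = (μ₀/4π)·2m₁/r³. Force on dipole 2: F = m₂·dB/dr.
dB/dr = −(μ₀/4π)·6m₁/r⁴, so |F| = (μ₀/4π)·6m₁m₂/r⁴.
F = 6(10⁻⁷)(0.0396)(0.475)/(0.315)⁴ = 1.146×10⁻⁶ N.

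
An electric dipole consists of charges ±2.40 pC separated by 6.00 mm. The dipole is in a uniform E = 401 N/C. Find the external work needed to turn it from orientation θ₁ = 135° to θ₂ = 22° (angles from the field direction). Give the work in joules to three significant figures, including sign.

Dipole moment p = qd = (2.40×10⁻¹² C)(0.00600 m) = 1.44×10⁻¹⁴ C·m.
W_ext = ΔU = U(θ₂) − U(θ₁) = −pE cosθ₂ − (−pE cosθ₁) = pE(cosθ₁ − cosθ₂).
W = (1.44×10⁻¹⁴)(401)·(cos135° − cos22°) = (5.774×10⁻¹²)·(-1.6343) = -9.437×10⁻¹² J.

W ≈ -9.44×10⁻¹² J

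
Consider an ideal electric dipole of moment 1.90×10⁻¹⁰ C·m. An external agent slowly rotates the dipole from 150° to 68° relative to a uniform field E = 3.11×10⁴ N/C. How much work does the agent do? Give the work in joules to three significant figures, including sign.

W_ext = ΔU = U(θ₂) − U(θ₁) = −pE cosθ₂ − (−pE cosθ₁) = pE(cosθ₁ − cosθ₂).
W = (1.90×10⁻¹⁰)(3.11×10⁴)·(cos150° − cos68°) = (5.909×10⁻⁶)·(-1.2406) = -7.331×10⁻⁶ J.

W ≈ -7.33×10⁻⁶ J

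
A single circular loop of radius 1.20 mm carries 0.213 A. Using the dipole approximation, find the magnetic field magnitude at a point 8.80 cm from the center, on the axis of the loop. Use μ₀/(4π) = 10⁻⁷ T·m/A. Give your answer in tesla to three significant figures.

Magnetic moment m = IA = Iπa² = (0.213)·π·(0.00120)² = 9.636×10⁻⁷ A·m².
On axis B = (μ₀/4π)·2m/r³.
B = 2·(10⁻⁷)·(9.636×10⁻⁷) / (0.0880)³ = 2.828×10⁻¹⁰ T.

B ≈ 2.83×10⁻¹⁰ T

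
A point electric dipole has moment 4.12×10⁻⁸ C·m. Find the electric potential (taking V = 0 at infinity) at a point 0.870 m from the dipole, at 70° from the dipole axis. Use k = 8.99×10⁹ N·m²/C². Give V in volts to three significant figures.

The dipole potential is V = kp cosθ / r².
V = (8.99×10⁹)(4.12×10⁻⁸)·cos70° / (0.870)² = 167.4 V.

V ≈ 167 V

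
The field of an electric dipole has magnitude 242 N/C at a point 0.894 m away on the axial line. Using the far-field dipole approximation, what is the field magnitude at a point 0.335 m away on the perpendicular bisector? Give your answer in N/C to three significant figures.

E ≈ 2300 N/C

Dipole fields scale as 1/r³ in the far field.
The axial field is twice the equatorial field at the same r, so the geometry factor is 1/2.
E₂ = E₁ · (1/2) · (r₁/r₂)³ = 242 · 0.5 · (0.894/0.335)³.
(r₁/r₂)³ = (2.669)³ = 19.01.
E₂ ≈ 2300 N/C.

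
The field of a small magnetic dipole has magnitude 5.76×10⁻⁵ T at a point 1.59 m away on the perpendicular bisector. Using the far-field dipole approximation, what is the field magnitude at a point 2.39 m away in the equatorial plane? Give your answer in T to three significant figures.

B ≈ 1.70×10⁻⁵ T

Dipole fields scale as 1/r³ in the far field; the geometry is the same at both points.
B₂ = B₁ · (r₁/r₂)³ = 5.76×10⁻⁵ · (1.59/2.39)³.
(r₁/r₂)³ = (0.6653)³ = 0.2944.
B₂ ≈ 1.696×10⁻⁵ T.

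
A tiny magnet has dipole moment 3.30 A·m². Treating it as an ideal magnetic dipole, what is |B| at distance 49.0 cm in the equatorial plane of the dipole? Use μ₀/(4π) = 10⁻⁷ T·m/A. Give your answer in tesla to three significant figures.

In the equatorial plane B = (μ₀/4π)·m/r³ (half the axial value).
B = (10⁻⁷)·(3.30) / (0.490)³ = 2.805×10⁻⁶ T.

B ≈ 2.80×10⁻⁶ T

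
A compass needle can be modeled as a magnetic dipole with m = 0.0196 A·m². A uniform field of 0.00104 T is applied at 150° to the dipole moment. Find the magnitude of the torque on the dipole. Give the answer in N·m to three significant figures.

Torque on a magnetic dipole: τ = mB sinθ.
τ = (0.0196)(0.00104)·sin150° = 1.019×10⁻⁵ N·m.

τ ≈ 1.02×10⁻⁵ N·m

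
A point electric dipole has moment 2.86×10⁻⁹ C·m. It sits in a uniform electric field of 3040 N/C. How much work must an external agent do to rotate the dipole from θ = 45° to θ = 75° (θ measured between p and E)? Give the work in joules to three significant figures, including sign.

W ≈ 3.90×10⁻⁶ J

W_ext = ΔU = U(θ₂) − U(θ₁) = −pE cosθ₂ − (−pE cosθ₁) = pE(cosθ₁ − cosθ₂).
W = (2.86×10⁻⁹)(3040)·(cos45° − cos75°) = (8.694×10⁻⁶)·(+0.4483) = 3.898×10⁻⁶ J.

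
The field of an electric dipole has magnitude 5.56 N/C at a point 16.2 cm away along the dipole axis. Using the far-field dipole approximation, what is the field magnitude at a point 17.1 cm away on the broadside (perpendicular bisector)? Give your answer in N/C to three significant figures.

E ≈ 2.36 N/C

Dipole fields scale as 1/r³ in the far field.
The axial field is twice the equatorial field at the same r, so the geometry factor is 1/2.
E₂ = E₁ · (1/2) · (r₁/r₂)³ = 5.56 · 0.5 · (16.2/17.1)³.
(r₁/r₂)³ = (0.9474)³ = 0.8503.
E₂ ≈ 2.364 N/C.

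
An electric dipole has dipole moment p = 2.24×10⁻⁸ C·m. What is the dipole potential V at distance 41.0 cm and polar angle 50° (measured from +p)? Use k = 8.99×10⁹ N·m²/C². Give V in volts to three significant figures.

V ≈ 770 V

The dipole potential is V = kp cosθ / r².
V = (8.99×10⁹)(2.24×10⁻⁸)·cos50° / (0.410)² = 770.0 V.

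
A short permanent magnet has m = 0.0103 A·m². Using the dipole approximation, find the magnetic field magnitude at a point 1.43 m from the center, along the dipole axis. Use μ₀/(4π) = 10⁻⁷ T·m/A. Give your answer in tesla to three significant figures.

On axis B = (μ₀/4π)·2m/r³.
B = 2·(10⁻⁷)·(0.0103) / (1.43)³ = 7.045×10⁻¹⁰ T.

B ≈ 7.04×10⁻¹⁰ T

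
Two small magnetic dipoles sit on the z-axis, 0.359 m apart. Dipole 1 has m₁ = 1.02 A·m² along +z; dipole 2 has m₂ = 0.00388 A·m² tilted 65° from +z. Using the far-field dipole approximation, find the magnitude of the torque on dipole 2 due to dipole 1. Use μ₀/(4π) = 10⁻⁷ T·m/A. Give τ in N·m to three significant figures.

τ ≈ 1.55×10⁻⁸ N·m

Dipole B is on the axis of dipole A, so B₁ there is axial: B₁ = (μ₀/4π)·2m₁/r³ along +z.
B₁ = 2(10⁻⁷)(1.02)/(0.359)³ = 4.409×10⁻⁶ T.
τ = m₂ B₁ sinθ.
τ = (0.00388)(4.409×10⁻⁶)·sin65° = 1.550×10⁻⁸ N·m.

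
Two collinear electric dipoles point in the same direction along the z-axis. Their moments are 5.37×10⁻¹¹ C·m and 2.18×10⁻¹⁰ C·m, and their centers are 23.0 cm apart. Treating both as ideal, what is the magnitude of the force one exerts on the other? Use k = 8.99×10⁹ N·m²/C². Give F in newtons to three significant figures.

On-axis field of dipole 1 at distance r: E = 2kp₁/r³. Force on dipole 2 is F = p₂·dE/dr (gradient along axis).
dE/dr = −6kp₁/r⁴, so |F| = 6kp₁p₂/r⁴ (attractive for aligned moments).
F = 6(8.99×10⁹)(5.37×10⁻¹¹)(2.18×10⁻¹⁰)/(0.230)⁴ = 2.256×10⁻⁷ N.

F ≈ 2.26×10⁻⁷ N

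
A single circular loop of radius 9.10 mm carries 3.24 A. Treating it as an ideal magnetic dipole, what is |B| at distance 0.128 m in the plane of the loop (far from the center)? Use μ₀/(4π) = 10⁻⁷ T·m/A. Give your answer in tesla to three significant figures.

B ≈ 4.02×10⁻⁸ T

Magnetic moment m = IA = Iπa² = (3.24)·π·(0.00910)² = 8.429×10⁻⁴ A·m².
In the equatorial plane B = (μ₀/4π)·m/r³ (half the axial value).
B = (10⁻⁷)·(8.429×10⁻⁴) / (0.128)³ = 4.019×10⁻⁸ T.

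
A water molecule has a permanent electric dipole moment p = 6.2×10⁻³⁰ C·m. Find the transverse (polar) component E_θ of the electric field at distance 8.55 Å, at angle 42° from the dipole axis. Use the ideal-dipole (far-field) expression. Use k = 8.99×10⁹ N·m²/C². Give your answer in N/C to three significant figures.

For a dipole, E_θ = (kp sinθ)/r³.
kp/r³ = (8.99×10⁹)(6.20×10⁻³⁰)/(8.55×10⁻¹⁰)³ = 8.918×10⁷ N/C.
E_θ = 8.918×10⁷·sin42° = 5.967×10⁷ N/C.

E_θ ≈ 5.97×10⁷ N/C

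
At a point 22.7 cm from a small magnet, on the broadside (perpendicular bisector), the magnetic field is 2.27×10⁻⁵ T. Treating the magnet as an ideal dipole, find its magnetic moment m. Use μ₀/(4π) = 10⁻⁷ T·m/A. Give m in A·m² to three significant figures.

In the equatorial plane B = (μ₀/4π)·m/r³, so m = Br³·4π/(μ₀).
m = (2.27×10⁻⁵)·(0.227)³ / (10⁻⁷) = 2.655 A·m².

m ≈ 2.66 A·m²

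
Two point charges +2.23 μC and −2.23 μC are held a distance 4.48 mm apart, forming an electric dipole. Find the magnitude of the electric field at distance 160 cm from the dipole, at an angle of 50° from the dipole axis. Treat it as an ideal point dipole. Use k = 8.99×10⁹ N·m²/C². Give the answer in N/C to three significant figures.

Dipole moment p = qd = (2.23×10⁻⁶ C)(0.00448 m) = 9.99×10⁻⁹ C·m.
At angle θ the dipole field magnitude is E = (kp/r³)·√(1 + 3cos²θ).
kp/r³ = (8.99×10⁹)(9.99×10⁻⁹) / (1.60)³ = 21.93 N/C.
√(1 + 3cos²50°) = √(1 + 3·0.4132) = √2.2395 ≈ 1.4965.
E ≈ 21.93 × 1.497 = 32.81 N/C.

E ≈ 32.8 N/C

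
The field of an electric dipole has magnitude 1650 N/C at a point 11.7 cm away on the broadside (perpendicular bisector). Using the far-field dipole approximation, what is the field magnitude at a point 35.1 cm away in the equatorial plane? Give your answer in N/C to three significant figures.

E ≈ 61.1 N/C

Dipole fields scale as 1/r³ in the far field; the geometry is the same at both points.
E₂ = E₁ · (r₁/r₂)³ = 1650 · (11.7/35.1)³.
(r₁/r₂)³ = (0.3333)³ = 0.03704.
E₂ ≈ 61.11 N/C.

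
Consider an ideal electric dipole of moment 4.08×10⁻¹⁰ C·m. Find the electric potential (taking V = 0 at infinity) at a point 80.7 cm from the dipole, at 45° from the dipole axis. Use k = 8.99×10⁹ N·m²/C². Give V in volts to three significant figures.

V ≈ 3.98 V

The dipole potential is V = kp cosθ / r².
V = (8.99×10⁹)(4.08×10⁻¹⁰)·cos45° / (0.807)² = 3.983 V.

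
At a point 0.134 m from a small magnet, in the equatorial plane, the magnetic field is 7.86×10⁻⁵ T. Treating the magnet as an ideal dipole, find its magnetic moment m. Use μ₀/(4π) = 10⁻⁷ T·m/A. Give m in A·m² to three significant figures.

m ≈ 1.89 A·m²

In the equatorial plane B = (μ₀/4π)·m/r³, so m = Br³·4π/(μ₀).
m = (7.86×10⁻⁵)·(0.134)³ / (10⁻⁷) = 1.891 A·m².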